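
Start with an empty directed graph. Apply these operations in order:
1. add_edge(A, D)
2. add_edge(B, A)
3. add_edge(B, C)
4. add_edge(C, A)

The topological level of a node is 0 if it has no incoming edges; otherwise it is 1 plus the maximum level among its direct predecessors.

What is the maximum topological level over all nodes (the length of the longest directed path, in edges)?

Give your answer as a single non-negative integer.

Answer: 3

Derivation:
Op 1: add_edge(A, D). Edges now: 1
Op 2: add_edge(B, A). Edges now: 2
Op 3: add_edge(B, C). Edges now: 3
Op 4: add_edge(C, A). Edges now: 4
Compute levels (Kahn BFS):
  sources (in-degree 0): B
  process B: level=0
    B->A: in-degree(A)=1, level(A)>=1
    B->C: in-degree(C)=0, level(C)=1, enqueue
  process C: level=1
    C->A: in-degree(A)=0, level(A)=2, enqueue
  process A: level=2
    A->D: in-degree(D)=0, level(D)=3, enqueue
  process D: level=3
All levels: A:2, B:0, C:1, D:3
max level = 3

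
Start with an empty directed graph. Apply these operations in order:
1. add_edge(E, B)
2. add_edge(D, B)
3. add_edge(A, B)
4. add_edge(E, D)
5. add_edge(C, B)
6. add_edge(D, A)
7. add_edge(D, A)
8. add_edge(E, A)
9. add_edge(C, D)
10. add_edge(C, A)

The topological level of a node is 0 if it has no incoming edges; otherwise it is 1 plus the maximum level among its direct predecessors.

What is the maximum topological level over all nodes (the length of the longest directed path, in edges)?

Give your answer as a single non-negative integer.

Op 1: add_edge(E, B). Edges now: 1
Op 2: add_edge(D, B). Edges now: 2
Op 3: add_edge(A, B). Edges now: 3
Op 4: add_edge(E, D). Edges now: 4
Op 5: add_edge(C, B). Edges now: 5
Op 6: add_edge(D, A). Edges now: 6
Op 7: add_edge(D, A) (duplicate, no change). Edges now: 6
Op 8: add_edge(E, A). Edges now: 7
Op 9: add_edge(C, D). Edges now: 8
Op 10: add_edge(C, A). Edges now: 9
Compute levels (Kahn BFS):
  sources (in-degree 0): C, E
  process C: level=0
    C->A: in-degree(A)=2, level(A)>=1
    C->B: in-degree(B)=3, level(B)>=1
    C->D: in-degree(D)=1, level(D)>=1
  process E: level=0
    E->A: in-degree(A)=1, level(A)>=1
    E->B: in-degree(B)=2, level(B)>=1
    E->D: in-degree(D)=0, level(D)=1, enqueue
  process D: level=1
    D->A: in-degree(A)=0, level(A)=2, enqueue
    D->B: in-degree(B)=1, level(B)>=2
  process A: level=2
    A->B: in-degree(B)=0, level(B)=3, enqueue
  process B: level=3
All levels: A:2, B:3, C:0, D:1, E:0
max level = 3

Answer: 3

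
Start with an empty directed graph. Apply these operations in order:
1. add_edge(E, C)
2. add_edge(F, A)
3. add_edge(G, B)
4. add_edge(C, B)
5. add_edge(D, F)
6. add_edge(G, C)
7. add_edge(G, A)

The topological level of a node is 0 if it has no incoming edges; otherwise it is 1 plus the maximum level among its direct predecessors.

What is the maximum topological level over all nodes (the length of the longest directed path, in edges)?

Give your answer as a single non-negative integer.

Op 1: add_edge(E, C). Edges now: 1
Op 2: add_edge(F, A). Edges now: 2
Op 3: add_edge(G, B). Edges now: 3
Op 4: add_edge(C, B). Edges now: 4
Op 5: add_edge(D, F). Edges now: 5
Op 6: add_edge(G, C). Edges now: 6
Op 7: add_edge(G, A). Edges now: 7
Compute levels (Kahn BFS):
  sources (in-degree 0): D, E, G
  process D: level=0
    D->F: in-degree(F)=0, level(F)=1, enqueue
  process E: level=0
    E->C: in-degree(C)=1, level(C)>=1
  process G: level=0
    G->A: in-degree(A)=1, level(A)>=1
    G->B: in-degree(B)=1, level(B)>=1
    G->C: in-degree(C)=0, level(C)=1, enqueue
  process F: level=1
    F->A: in-degree(A)=0, level(A)=2, enqueue
  process C: level=1
    C->B: in-degree(B)=0, level(B)=2, enqueue
  process A: level=2
  process B: level=2
All levels: A:2, B:2, C:1, D:0, E:0, F:1, G:0
max level = 2

Answer: 2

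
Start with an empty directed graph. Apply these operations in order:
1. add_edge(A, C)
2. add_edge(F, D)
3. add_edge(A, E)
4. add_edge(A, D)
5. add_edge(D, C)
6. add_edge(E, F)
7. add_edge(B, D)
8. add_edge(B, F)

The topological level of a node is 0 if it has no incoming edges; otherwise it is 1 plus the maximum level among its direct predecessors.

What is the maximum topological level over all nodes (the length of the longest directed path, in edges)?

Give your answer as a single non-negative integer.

Op 1: add_edge(A, C). Edges now: 1
Op 2: add_edge(F, D). Edges now: 2
Op 3: add_edge(A, E). Edges now: 3
Op 4: add_edge(A, D). Edges now: 4
Op 5: add_edge(D, C). Edges now: 5
Op 6: add_edge(E, F). Edges now: 6
Op 7: add_edge(B, D). Edges now: 7
Op 8: add_edge(B, F). Edges now: 8
Compute levels (Kahn BFS):
  sources (in-degree 0): A, B
  process A: level=0
    A->C: in-degree(C)=1, level(C)>=1
    A->D: in-degree(D)=2, level(D)>=1
    A->E: in-degree(E)=0, level(E)=1, enqueue
  process B: level=0
    B->D: in-degree(D)=1, level(D)>=1
    B->F: in-degree(F)=1, level(F)>=1
  process E: level=1
    E->F: in-degree(F)=0, level(F)=2, enqueue
  process F: level=2
    F->D: in-degree(D)=0, level(D)=3, enqueue
  process D: level=3
    D->C: in-degree(C)=0, level(C)=4, enqueue
  process C: level=4
All levels: A:0, B:0, C:4, D:3, E:1, F:2
max level = 4

Answer: 4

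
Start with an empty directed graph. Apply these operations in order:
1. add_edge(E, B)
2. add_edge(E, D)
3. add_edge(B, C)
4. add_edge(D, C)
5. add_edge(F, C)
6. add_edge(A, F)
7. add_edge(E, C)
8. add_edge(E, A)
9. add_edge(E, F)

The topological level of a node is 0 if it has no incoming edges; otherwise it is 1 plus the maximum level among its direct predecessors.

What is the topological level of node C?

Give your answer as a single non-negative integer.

Answer: 3

Derivation:
Op 1: add_edge(E, B). Edges now: 1
Op 2: add_edge(E, D). Edges now: 2
Op 3: add_edge(B, C). Edges now: 3
Op 4: add_edge(D, C). Edges now: 4
Op 5: add_edge(F, C). Edges now: 5
Op 6: add_edge(A, F). Edges now: 6
Op 7: add_edge(E, C). Edges now: 7
Op 8: add_edge(E, A). Edges now: 8
Op 9: add_edge(E, F). Edges now: 9
Compute levels (Kahn BFS):
  sources (in-degree 0): E
  process E: level=0
    E->A: in-degree(A)=0, level(A)=1, enqueue
    E->B: in-degree(B)=0, level(B)=1, enqueue
    E->C: in-degree(C)=3, level(C)>=1
    E->D: in-degree(D)=0, level(D)=1, enqueue
    E->F: in-degree(F)=1, level(F)>=1
  process A: level=1
    A->F: in-degree(F)=0, level(F)=2, enqueue
  process B: level=1
    B->C: in-degree(C)=2, level(C)>=2
  process D: level=1
    D->C: in-degree(C)=1, level(C)>=2
  process F: level=2
    F->C: in-degree(C)=0, level(C)=3, enqueue
  process C: level=3
All levels: A:1, B:1, C:3, D:1, E:0, F:2
level(C) = 3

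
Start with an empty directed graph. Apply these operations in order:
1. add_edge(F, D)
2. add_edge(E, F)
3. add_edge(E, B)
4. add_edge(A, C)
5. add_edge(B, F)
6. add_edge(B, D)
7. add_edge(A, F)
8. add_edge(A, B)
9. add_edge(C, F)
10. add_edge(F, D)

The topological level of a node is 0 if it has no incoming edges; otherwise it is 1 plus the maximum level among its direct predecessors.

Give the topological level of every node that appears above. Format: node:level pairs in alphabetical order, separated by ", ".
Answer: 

Op 1: add_edge(F, D). Edges now: 1
Op 2: add_edge(E, F). Edges now: 2
Op 3: add_edge(E, B). Edges now: 3
Op 4: add_edge(A, C). Edges now: 4
Op 5: add_edge(B, F). Edges now: 5
Op 6: add_edge(B, D). Edges now: 6
Op 7: add_edge(A, F). Edges now: 7
Op 8: add_edge(A, B). Edges now: 8
Op 9: add_edge(C, F). Edges now: 9
Op 10: add_edge(F, D) (duplicate, no change). Edges now: 9
Compute levels (Kahn BFS):
  sources (in-degree 0): A, E
  process A: level=0
    A->B: in-degree(B)=1, level(B)>=1
    A->C: in-degree(C)=0, level(C)=1, enqueue
    A->F: in-degree(F)=3, level(F)>=1
  process E: level=0
    E->B: in-degree(B)=0, level(B)=1, enqueue
    E->F: in-degree(F)=2, level(F)>=1
  process C: level=1
    C->F: in-degree(F)=1, level(F)>=2
  process B: level=1
    B->D: in-degree(D)=1, level(D)>=2
    B->F: in-degree(F)=0, level(F)=2, enqueue
  process F: level=2
    F->D: in-degree(D)=0, level(D)=3, enqueue
  process D: level=3
All levels: A:0, B:1, C:1, D:3, E:0, F:2

Answer: A:0, B:1, C:1, D:3, E:0, F:2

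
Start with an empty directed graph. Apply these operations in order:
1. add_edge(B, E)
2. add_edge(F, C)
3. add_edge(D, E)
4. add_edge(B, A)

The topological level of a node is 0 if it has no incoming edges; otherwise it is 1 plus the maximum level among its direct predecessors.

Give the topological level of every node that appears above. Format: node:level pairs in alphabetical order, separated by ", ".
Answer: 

Op 1: add_edge(B, E). Edges now: 1
Op 2: add_edge(F, C). Edges now: 2
Op 3: add_edge(D, E). Edges now: 3
Op 4: add_edge(B, A). Edges now: 4
Compute levels (Kahn BFS):
  sources (in-degree 0): B, D, F
  process B: level=0
    B->A: in-degree(A)=0, level(A)=1, enqueue
    B->E: in-degree(E)=1, level(E)>=1
  process D: level=0
    D->E: in-degree(E)=0, level(E)=1, enqueue
  process F: level=0
    F->C: in-degree(C)=0, level(C)=1, enqueue
  process A: level=1
  process E: level=1
  process C: level=1
All levels: A:1, B:0, C:1, D:0, E:1, F:0

Answer: A:1, B:0, C:1, D:0, E:1, F:0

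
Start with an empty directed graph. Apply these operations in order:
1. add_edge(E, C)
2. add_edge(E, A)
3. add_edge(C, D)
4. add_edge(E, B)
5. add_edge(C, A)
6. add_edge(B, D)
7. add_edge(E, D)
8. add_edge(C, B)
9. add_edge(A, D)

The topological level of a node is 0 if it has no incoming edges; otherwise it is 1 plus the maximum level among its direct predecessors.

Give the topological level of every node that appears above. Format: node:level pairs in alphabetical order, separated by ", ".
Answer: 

Op 1: add_edge(E, C). Edges now: 1
Op 2: add_edge(E, A). Edges now: 2
Op 3: add_edge(C, D). Edges now: 3
Op 4: add_edge(E, B). Edges now: 4
Op 5: add_edge(C, A). Edges now: 5
Op 6: add_edge(B, D). Edges now: 6
Op 7: add_edge(E, D). Edges now: 7
Op 8: add_edge(C, B). Edges now: 8
Op 9: add_edge(A, D). Edges now: 9
Compute levels (Kahn BFS):
  sources (in-degree 0): E
  process E: level=0
    E->A: in-degree(A)=1, level(A)>=1
    E->B: in-degree(B)=1, level(B)>=1
    E->C: in-degree(C)=0, level(C)=1, enqueue
    E->D: in-degree(D)=3, level(D)>=1
  process C: level=1
    C->A: in-degree(A)=0, level(A)=2, enqueue
    C->B: in-degree(B)=0, level(B)=2, enqueue
    C->D: in-degree(D)=2, level(D)>=2
  process A: level=2
    A->D: in-degree(D)=1, level(D)>=3
  process B: level=2
    B->D: in-degree(D)=0, level(D)=3, enqueue
  process D: level=3
All levels: A:2, B:2, C:1, D:3, E:0

Answer: A:2, B:2, C:1, D:3, E:0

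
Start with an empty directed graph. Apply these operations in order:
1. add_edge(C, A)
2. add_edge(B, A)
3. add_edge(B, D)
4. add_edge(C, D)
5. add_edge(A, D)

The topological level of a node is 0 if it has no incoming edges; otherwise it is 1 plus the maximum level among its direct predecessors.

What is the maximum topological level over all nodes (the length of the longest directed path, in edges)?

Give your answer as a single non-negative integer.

Answer: 2

Derivation:
Op 1: add_edge(C, A). Edges now: 1
Op 2: add_edge(B, A). Edges now: 2
Op 3: add_edge(B, D). Edges now: 3
Op 4: add_edge(C, D). Edges now: 4
Op 5: add_edge(A, D). Edges now: 5
Compute levels (Kahn BFS):
  sources (in-degree 0): B, C
  process B: level=0
    B->A: in-degree(A)=1, level(A)>=1
    B->D: in-degree(D)=2, level(D)>=1
  process C: level=0
    C->A: in-degree(A)=0, level(A)=1, enqueue
    C->D: in-degree(D)=1, level(D)>=1
  process A: level=1
    A->D: in-degree(D)=0, level(D)=2, enqueue
  process D: level=2
All levels: A:1, B:0, C:0, D:2
max level = 2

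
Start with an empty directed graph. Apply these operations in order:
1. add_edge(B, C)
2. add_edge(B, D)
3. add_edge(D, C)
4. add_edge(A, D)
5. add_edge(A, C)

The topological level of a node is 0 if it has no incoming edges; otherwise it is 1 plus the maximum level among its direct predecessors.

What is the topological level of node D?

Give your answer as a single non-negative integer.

Op 1: add_edge(B, C). Edges now: 1
Op 2: add_edge(B, D). Edges now: 2
Op 3: add_edge(D, C). Edges now: 3
Op 4: add_edge(A, D). Edges now: 4
Op 5: add_edge(A, C). Edges now: 5
Compute levels (Kahn BFS):
  sources (in-degree 0): A, B
  process A: level=0
    A->C: in-degree(C)=2, level(C)>=1
    A->D: in-degree(D)=1, level(D)>=1
  process B: level=0
    B->C: in-degree(C)=1, level(C)>=1
    B->D: in-degree(D)=0, level(D)=1, enqueue
  process D: level=1
    D->C: in-degree(C)=0, level(C)=2, enqueue
  process C: level=2
All levels: A:0, B:0, C:2, D:1
level(D) = 1

Answer: 1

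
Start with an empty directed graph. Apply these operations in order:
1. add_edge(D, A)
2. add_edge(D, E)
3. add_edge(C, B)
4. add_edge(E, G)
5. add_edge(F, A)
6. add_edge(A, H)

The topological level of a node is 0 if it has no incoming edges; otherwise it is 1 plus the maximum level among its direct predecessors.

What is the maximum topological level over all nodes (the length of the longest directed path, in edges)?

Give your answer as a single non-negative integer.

Op 1: add_edge(D, A). Edges now: 1
Op 2: add_edge(D, E). Edges now: 2
Op 3: add_edge(C, B). Edges now: 3
Op 4: add_edge(E, G). Edges now: 4
Op 5: add_edge(F, A). Edges now: 5
Op 6: add_edge(A, H). Edges now: 6
Compute levels (Kahn BFS):
  sources (in-degree 0): C, D, F
  process C: level=0
    C->B: in-degree(B)=0, level(B)=1, enqueue
  process D: level=0
    D->A: in-degree(A)=1, level(A)>=1
    D->E: in-degree(E)=0, level(E)=1, enqueue
  process F: level=0
    F->A: in-degree(A)=0, level(A)=1, enqueue
  process B: level=1
  process E: level=1
    E->G: in-degree(G)=0, level(G)=2, enqueue
  process A: level=1
    A->H: in-degree(H)=0, level(H)=2, enqueue
  process G: level=2
  process H: level=2
All levels: A:1, B:1, C:0, D:0, E:1, F:0, G:2, H:2
max level = 2

Answer: 2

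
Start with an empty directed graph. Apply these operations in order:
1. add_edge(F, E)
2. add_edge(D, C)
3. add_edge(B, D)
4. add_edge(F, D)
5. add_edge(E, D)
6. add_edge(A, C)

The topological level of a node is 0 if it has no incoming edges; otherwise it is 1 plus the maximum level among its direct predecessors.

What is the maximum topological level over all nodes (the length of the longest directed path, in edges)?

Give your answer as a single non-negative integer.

Op 1: add_edge(F, E). Edges now: 1
Op 2: add_edge(D, C). Edges now: 2
Op 3: add_edge(B, D). Edges now: 3
Op 4: add_edge(F, D). Edges now: 4
Op 5: add_edge(E, D). Edges now: 5
Op 6: add_edge(A, C). Edges now: 6
Compute levels (Kahn BFS):
  sources (in-degree 0): A, B, F
  process A: level=0
    A->C: in-degree(C)=1, level(C)>=1
  process B: level=0
    B->D: in-degree(D)=2, level(D)>=1
  process F: level=0
    F->D: in-degree(D)=1, level(D)>=1
    F->E: in-degree(E)=0, level(E)=1, enqueue
  process E: level=1
    E->D: in-degree(D)=0, level(D)=2, enqueue
  process D: level=2
    D->C: in-degree(C)=0, level(C)=3, enqueue
  process C: level=3
All levels: A:0, B:0, C:3, D:2, E:1, F:0
max level = 3

Answer: 3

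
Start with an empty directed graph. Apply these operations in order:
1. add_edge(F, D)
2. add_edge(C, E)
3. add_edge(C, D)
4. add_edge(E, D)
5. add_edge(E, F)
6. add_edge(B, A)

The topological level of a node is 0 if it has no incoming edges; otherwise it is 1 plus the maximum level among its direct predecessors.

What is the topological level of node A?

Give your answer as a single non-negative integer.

Answer: 1

Derivation:
Op 1: add_edge(F, D). Edges now: 1
Op 2: add_edge(C, E). Edges now: 2
Op 3: add_edge(C, D). Edges now: 3
Op 4: add_edge(E, D). Edges now: 4
Op 5: add_edge(E, F). Edges now: 5
Op 6: add_edge(B, A). Edges now: 6
Compute levels (Kahn BFS):
  sources (in-degree 0): B, C
  process B: level=0
    B->A: in-degree(A)=0, level(A)=1, enqueue
  process C: level=0
    C->D: in-degree(D)=2, level(D)>=1
    C->E: in-degree(E)=0, level(E)=1, enqueue
  process A: level=1
  process E: level=1
    E->D: in-degree(D)=1, level(D)>=2
    E->F: in-degree(F)=0, level(F)=2, enqueue
  process F: level=2
    F->D: in-degree(D)=0, level(D)=3, enqueue
  process D: level=3
All levels: A:1, B:0, C:0, D:3, E:1, F:2
level(A) = 1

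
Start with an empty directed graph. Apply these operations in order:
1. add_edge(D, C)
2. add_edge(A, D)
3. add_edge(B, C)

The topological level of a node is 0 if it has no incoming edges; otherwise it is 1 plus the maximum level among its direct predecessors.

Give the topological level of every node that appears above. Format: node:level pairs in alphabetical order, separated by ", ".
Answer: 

Answer: A:0, B:0, C:2, D:1

Derivation:
Op 1: add_edge(D, C). Edges now: 1
Op 2: add_edge(A, D). Edges now: 2
Op 3: add_edge(B, C). Edges now: 3
Compute levels (Kahn BFS):
  sources (in-degree 0): A, B
  process A: level=0
    A->D: in-degree(D)=0, level(D)=1, enqueue
  process B: level=0
    B->C: in-degree(C)=1, level(C)>=1
  process D: level=1
    D->C: in-degree(C)=0, level(C)=2, enqueue
  process C: level=2
All levels: A:0, B:0, C:2, D:1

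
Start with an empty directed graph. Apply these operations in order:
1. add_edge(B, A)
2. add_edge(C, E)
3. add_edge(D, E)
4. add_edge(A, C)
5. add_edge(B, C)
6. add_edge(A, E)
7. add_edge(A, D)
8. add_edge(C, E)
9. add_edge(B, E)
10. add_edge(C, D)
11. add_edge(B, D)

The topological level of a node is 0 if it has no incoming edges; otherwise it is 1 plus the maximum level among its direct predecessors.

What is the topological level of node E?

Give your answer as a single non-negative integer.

Op 1: add_edge(B, A). Edges now: 1
Op 2: add_edge(C, E). Edges now: 2
Op 3: add_edge(D, E). Edges now: 3
Op 4: add_edge(A, C). Edges now: 4
Op 5: add_edge(B, C). Edges now: 5
Op 6: add_edge(A, E). Edges now: 6
Op 7: add_edge(A, D). Edges now: 7
Op 8: add_edge(C, E) (duplicate, no change). Edges now: 7
Op 9: add_edge(B, E). Edges now: 8
Op 10: add_edge(C, D). Edges now: 9
Op 11: add_edge(B, D). Edges now: 10
Compute levels (Kahn BFS):
  sources (in-degree 0): B
  process B: level=0
    B->A: in-degree(A)=0, level(A)=1, enqueue
    B->C: in-degree(C)=1, level(C)>=1
    B->D: in-degree(D)=2, level(D)>=1
    B->E: in-degree(E)=3, level(E)>=1
  process A: level=1
    A->C: in-degree(C)=0, level(C)=2, enqueue
    A->D: in-degree(D)=1, level(D)>=2
    A->E: in-degree(E)=2, level(E)>=2
  process C: level=2
    C->D: in-degree(D)=0, level(D)=3, enqueue
    C->E: in-degree(E)=1, level(E)>=3
  process D: level=3
    D->E: in-degree(E)=0, level(E)=4, enqueue
  process E: level=4
All levels: A:1, B:0, C:2, D:3, E:4
level(E) = 4

Answer: 4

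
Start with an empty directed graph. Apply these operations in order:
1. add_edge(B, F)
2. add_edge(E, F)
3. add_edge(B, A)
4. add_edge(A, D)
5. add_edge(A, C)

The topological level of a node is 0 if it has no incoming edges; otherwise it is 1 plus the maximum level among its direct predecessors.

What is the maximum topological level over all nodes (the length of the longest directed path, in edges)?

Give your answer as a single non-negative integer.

Op 1: add_edge(B, F). Edges now: 1
Op 2: add_edge(E, F). Edges now: 2
Op 3: add_edge(B, A). Edges now: 3
Op 4: add_edge(A, D). Edges now: 4
Op 5: add_edge(A, C). Edges now: 5
Compute levels (Kahn BFS):
  sources (in-degree 0): B, E
  process B: level=0
    B->A: in-degree(A)=0, level(A)=1, enqueue
    B->F: in-degree(F)=1, level(F)>=1
  process E: level=0
    E->F: in-degree(F)=0, level(F)=1, enqueue
  process A: level=1
    A->C: in-degree(C)=0, level(C)=2, enqueue
    A->D: in-degree(D)=0, level(D)=2, enqueue
  process F: level=1
  process C: level=2
  process D: level=2
All levels: A:1, B:0, C:2, D:2, E:0, F:1
max level = 2

Answer: 2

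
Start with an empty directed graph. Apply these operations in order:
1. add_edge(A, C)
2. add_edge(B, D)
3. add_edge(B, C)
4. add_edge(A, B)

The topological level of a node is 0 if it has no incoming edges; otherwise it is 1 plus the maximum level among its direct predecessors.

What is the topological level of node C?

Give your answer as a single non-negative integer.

Op 1: add_edge(A, C). Edges now: 1
Op 2: add_edge(B, D). Edges now: 2
Op 3: add_edge(B, C). Edges now: 3
Op 4: add_edge(A, B). Edges now: 4
Compute levels (Kahn BFS):
  sources (in-degree 0): A
  process A: level=0
    A->B: in-degree(B)=0, level(B)=1, enqueue
    A->C: in-degree(C)=1, level(C)>=1
  process B: level=1
    B->C: in-degree(C)=0, level(C)=2, enqueue
    B->D: in-degree(D)=0, level(D)=2, enqueue
  process C: level=2
  process D: level=2
All levels: A:0, B:1, C:2, D:2
level(C) = 2

Answer: 2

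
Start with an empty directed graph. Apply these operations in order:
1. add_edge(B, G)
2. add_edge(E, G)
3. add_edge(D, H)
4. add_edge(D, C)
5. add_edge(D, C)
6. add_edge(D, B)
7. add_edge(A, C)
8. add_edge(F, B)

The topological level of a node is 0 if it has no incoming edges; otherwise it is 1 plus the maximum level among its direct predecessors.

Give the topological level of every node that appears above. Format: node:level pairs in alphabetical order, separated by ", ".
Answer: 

Op 1: add_edge(B, G). Edges now: 1
Op 2: add_edge(E, G). Edges now: 2
Op 3: add_edge(D, H). Edges now: 3
Op 4: add_edge(D, C). Edges now: 4
Op 5: add_edge(D, C) (duplicate, no change). Edges now: 4
Op 6: add_edge(D, B). Edges now: 5
Op 7: add_edge(A, C). Edges now: 6
Op 8: add_edge(F, B). Edges now: 7
Compute levels (Kahn BFS):
  sources (in-degree 0): A, D, E, F
  process A: level=0
    A->C: in-degree(C)=1, level(C)>=1
  process D: level=0
    D->B: in-degree(B)=1, level(B)>=1
    D->C: in-degree(C)=0, level(C)=1, enqueue
    D->H: in-degree(H)=0, level(H)=1, enqueue
  process E: level=0
    E->G: in-degree(G)=1, level(G)>=1
  process F: level=0
    F->B: in-degree(B)=0, level(B)=1, enqueue
  process C: level=1
  process H: level=1
  process B: level=1
    B->G: in-degree(G)=0, level(G)=2, enqueue
  process G: level=2
All levels: A:0, B:1, C:1, D:0, E:0, F:0, G:2, H:1

Answer: A:0, B:1, C:1, D:0, E:0, F:0, G:2, H:1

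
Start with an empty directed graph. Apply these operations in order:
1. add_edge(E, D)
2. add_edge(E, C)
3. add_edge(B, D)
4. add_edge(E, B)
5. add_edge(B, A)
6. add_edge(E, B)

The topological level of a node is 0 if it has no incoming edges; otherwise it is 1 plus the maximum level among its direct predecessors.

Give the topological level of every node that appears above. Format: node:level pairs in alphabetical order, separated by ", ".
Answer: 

Op 1: add_edge(E, D). Edges now: 1
Op 2: add_edge(E, C). Edges now: 2
Op 3: add_edge(B, D). Edges now: 3
Op 4: add_edge(E, B). Edges now: 4
Op 5: add_edge(B, A). Edges now: 5
Op 6: add_edge(E, B) (duplicate, no change). Edges now: 5
Compute levels (Kahn BFS):
  sources (in-degree 0): E
  process E: level=0
    E->B: in-degree(B)=0, level(B)=1, enqueue
    E->C: in-degree(C)=0, level(C)=1, enqueue
    E->D: in-degree(D)=1, level(D)>=1
  process B: level=1
    B->A: in-degree(A)=0, level(A)=2, enqueue
    B->D: in-degree(D)=0, level(D)=2, enqueue
  process C: level=1
  process A: level=2
  process D: level=2
All levels: A:2, B:1, C:1, D:2, E:0

Answer: A:2, B:1, C:1, D:2, E:0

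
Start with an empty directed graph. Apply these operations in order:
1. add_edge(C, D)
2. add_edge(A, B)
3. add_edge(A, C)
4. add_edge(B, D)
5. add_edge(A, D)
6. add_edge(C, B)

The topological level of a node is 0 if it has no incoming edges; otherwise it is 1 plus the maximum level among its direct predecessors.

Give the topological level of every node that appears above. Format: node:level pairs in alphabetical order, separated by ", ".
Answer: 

Op 1: add_edge(C, D). Edges now: 1
Op 2: add_edge(A, B). Edges now: 2
Op 3: add_edge(A, C). Edges now: 3
Op 4: add_edge(B, D). Edges now: 4
Op 5: add_edge(A, D). Edges now: 5
Op 6: add_edge(C, B). Edges now: 6
Compute levels (Kahn BFS):
  sources (in-degree 0): A
  process A: level=0
    A->B: in-degree(B)=1, level(B)>=1
    A->C: in-degree(C)=0, level(C)=1, enqueue
    A->D: in-degree(D)=2, level(D)>=1
  process C: level=1
    C->B: in-degree(B)=0, level(B)=2, enqueue
    C->D: in-degree(D)=1, level(D)>=2
  process B: level=2
    B->D: in-degree(D)=0, level(D)=3, enqueue
  process D: level=3
All levels: A:0, B:2, C:1, D:3

Answer: A:0, B:2, C:1, D:3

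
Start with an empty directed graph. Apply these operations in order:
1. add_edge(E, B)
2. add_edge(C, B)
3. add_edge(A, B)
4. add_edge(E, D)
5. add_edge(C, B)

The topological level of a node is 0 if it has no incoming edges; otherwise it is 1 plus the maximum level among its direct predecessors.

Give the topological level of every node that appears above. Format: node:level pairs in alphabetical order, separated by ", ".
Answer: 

Answer: A:0, B:1, C:0, D:1, E:0

Derivation:
Op 1: add_edge(E, B). Edges now: 1
Op 2: add_edge(C, B). Edges now: 2
Op 3: add_edge(A, B). Edges now: 3
Op 4: add_edge(E, D). Edges now: 4
Op 5: add_edge(C, B) (duplicate, no change). Edges now: 4
Compute levels (Kahn BFS):
  sources (in-degree 0): A, C, E
  process A: level=0
    A->B: in-degree(B)=2, level(B)>=1
  process C: level=0
    C->B: in-degree(B)=1, level(B)>=1
  process E: level=0
    E->B: in-degree(B)=0, level(B)=1, enqueue
    E->D: in-degree(D)=0, level(D)=1, enqueue
  process B: level=1
  process D: level=1
All levels: A:0, B:1, C:0, D:1, E:0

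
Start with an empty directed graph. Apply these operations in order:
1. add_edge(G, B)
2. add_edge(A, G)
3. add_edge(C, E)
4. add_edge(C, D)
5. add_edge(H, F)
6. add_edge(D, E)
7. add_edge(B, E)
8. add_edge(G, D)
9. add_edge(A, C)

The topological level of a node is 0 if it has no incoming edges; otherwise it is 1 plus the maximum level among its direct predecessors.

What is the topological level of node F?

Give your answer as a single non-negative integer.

Op 1: add_edge(G, B). Edges now: 1
Op 2: add_edge(A, G). Edges now: 2
Op 3: add_edge(C, E). Edges now: 3
Op 4: add_edge(C, D). Edges now: 4
Op 5: add_edge(H, F). Edges now: 5
Op 6: add_edge(D, E). Edges now: 6
Op 7: add_edge(B, E). Edges now: 7
Op 8: add_edge(G, D). Edges now: 8
Op 9: add_edge(A, C). Edges now: 9
Compute levels (Kahn BFS):
  sources (in-degree 0): A, H
  process A: level=0
    A->C: in-degree(C)=0, level(C)=1, enqueue
    A->G: in-degree(G)=0, level(G)=1, enqueue
  process H: level=0
    H->F: in-degree(F)=0, level(F)=1, enqueue
  process C: level=1
    C->D: in-degree(D)=1, level(D)>=2
    C->E: in-degree(E)=2, level(E)>=2
  process G: level=1
    G->B: in-degree(B)=0, level(B)=2, enqueue
    G->D: in-degree(D)=0, level(D)=2, enqueue
  process F: level=1
  process B: level=2
    B->E: in-degree(E)=1, level(E)>=3
  process D: level=2
    D->E: in-degree(E)=0, level(E)=3, enqueue
  process E: level=3
All levels: A:0, B:2, C:1, D:2, E:3, F:1, G:1, H:0
level(F) = 1

Answer: 1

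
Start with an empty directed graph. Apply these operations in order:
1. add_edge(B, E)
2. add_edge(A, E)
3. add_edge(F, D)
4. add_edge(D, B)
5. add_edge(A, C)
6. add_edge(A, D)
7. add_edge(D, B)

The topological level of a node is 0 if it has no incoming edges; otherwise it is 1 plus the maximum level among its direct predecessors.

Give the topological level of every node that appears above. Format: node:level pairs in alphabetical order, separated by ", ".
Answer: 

Op 1: add_edge(B, E). Edges now: 1
Op 2: add_edge(A, E). Edges now: 2
Op 3: add_edge(F, D). Edges now: 3
Op 4: add_edge(D, B). Edges now: 4
Op 5: add_edge(A, C). Edges now: 5
Op 6: add_edge(A, D). Edges now: 6
Op 7: add_edge(D, B) (duplicate, no change). Edges now: 6
Compute levels (Kahn BFS):
  sources (in-degree 0): A, F
  process A: level=0
    A->C: in-degree(C)=0, level(C)=1, enqueue
    A->D: in-degree(D)=1, level(D)>=1
    A->E: in-degree(E)=1, level(E)>=1
  process F: level=0
    F->D: in-degree(D)=0, level(D)=1, enqueue
  process C: level=1
  process D: level=1
    D->B: in-degree(B)=0, level(B)=2, enqueue
  process B: level=2
    B->E: in-degree(E)=0, level(E)=3, enqueue
  process E: level=3
All levels: A:0, B:2, C:1, D:1, E:3, F:0

Answer: A:0, B:2, C:1, D:1, E:3, F:0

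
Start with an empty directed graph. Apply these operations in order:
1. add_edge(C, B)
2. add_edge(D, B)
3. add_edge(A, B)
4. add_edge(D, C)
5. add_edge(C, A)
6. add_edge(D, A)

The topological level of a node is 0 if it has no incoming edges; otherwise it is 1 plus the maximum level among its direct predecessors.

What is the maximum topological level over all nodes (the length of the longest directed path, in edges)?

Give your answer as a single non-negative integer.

Op 1: add_edge(C, B). Edges now: 1
Op 2: add_edge(D, B). Edges now: 2
Op 3: add_edge(A, B). Edges now: 3
Op 4: add_edge(D, C). Edges now: 4
Op 5: add_edge(C, A). Edges now: 5
Op 6: add_edge(D, A). Edges now: 6
Compute levels (Kahn BFS):
  sources (in-degree 0): D
  process D: level=0
    D->A: in-degree(A)=1, level(A)>=1
    D->B: in-degree(B)=2, level(B)>=1
    D->C: in-degree(C)=0, level(C)=1, enqueue
  process C: level=1
    C->A: in-degree(A)=0, level(A)=2, enqueue
    C->B: in-degree(B)=1, level(B)>=2
  process A: level=2
    A->B: in-degree(B)=0, level(B)=3, enqueue
  process B: level=3
All levels: A:2, B:3, C:1, D:0
max level = 3

Answer: 3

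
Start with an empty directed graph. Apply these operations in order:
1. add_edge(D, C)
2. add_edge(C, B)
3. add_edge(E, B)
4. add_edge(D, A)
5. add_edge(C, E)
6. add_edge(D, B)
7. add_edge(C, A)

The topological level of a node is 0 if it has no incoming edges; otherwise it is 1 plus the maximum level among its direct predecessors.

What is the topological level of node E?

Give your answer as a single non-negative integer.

Op 1: add_edge(D, C). Edges now: 1
Op 2: add_edge(C, B). Edges now: 2
Op 3: add_edge(E, B). Edges now: 3
Op 4: add_edge(D, A). Edges now: 4
Op 5: add_edge(C, E). Edges now: 5
Op 6: add_edge(D, B). Edges now: 6
Op 7: add_edge(C, A). Edges now: 7
Compute levels (Kahn BFS):
  sources (in-degree 0): D
  process D: level=0
    D->A: in-degree(A)=1, level(A)>=1
    D->B: in-degree(B)=2, level(B)>=1
    D->C: in-degree(C)=0, level(C)=1, enqueue
  process C: level=1
    C->A: in-degree(A)=0, level(A)=2, enqueue
    C->B: in-degree(B)=1, level(B)>=2
    C->E: in-degree(E)=0, level(E)=2, enqueue
  process A: level=2
  process E: level=2
    E->B: in-degree(B)=0, level(B)=3, enqueue
  process B: level=3
All levels: A:2, B:3, C:1, D:0, E:2
level(E) = 2

Answer: 2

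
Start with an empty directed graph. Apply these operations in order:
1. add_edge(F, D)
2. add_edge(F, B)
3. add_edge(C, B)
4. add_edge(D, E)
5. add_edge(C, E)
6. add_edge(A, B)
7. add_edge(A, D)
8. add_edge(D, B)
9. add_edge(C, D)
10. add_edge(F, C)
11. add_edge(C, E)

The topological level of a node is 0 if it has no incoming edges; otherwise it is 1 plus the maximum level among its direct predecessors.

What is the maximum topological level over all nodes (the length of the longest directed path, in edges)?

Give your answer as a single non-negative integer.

Answer: 3

Derivation:
Op 1: add_edge(F, D). Edges now: 1
Op 2: add_edge(F, B). Edges now: 2
Op 3: add_edge(C, B). Edges now: 3
Op 4: add_edge(D, E). Edges now: 4
Op 5: add_edge(C, E). Edges now: 5
Op 6: add_edge(A, B). Edges now: 6
Op 7: add_edge(A, D). Edges now: 7
Op 8: add_edge(D, B). Edges now: 8
Op 9: add_edge(C, D). Edges now: 9
Op 10: add_edge(F, C). Edges now: 10
Op 11: add_edge(C, E) (duplicate, no change). Edges now: 10
Compute levels (Kahn BFS):
  sources (in-degree 0): A, F
  process A: level=0
    A->B: in-degree(B)=3, level(B)>=1
    A->D: in-degree(D)=2, level(D)>=1
  process F: level=0
    F->B: in-degree(B)=2, level(B)>=1
    F->C: in-degree(C)=0, level(C)=1, enqueue
    F->D: in-degree(D)=1, level(D)>=1
  process C: level=1
    C->B: in-degree(B)=1, level(B)>=2
    C->D: in-degree(D)=0, level(D)=2, enqueue
    C->E: in-degree(E)=1, level(E)>=2
  process D: level=2
    D->B: in-degree(B)=0, level(B)=3, enqueue
    D->E: in-degree(E)=0, level(E)=3, enqueue
  process B: level=3
  process E: level=3
All levels: A:0, B:3, C:1, D:2, E:3, F:0
max level = 3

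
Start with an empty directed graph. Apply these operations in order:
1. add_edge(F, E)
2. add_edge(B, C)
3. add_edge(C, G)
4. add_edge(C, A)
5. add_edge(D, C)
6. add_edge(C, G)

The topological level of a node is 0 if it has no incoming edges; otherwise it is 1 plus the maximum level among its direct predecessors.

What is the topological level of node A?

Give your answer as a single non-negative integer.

Answer: 2

Derivation:
Op 1: add_edge(F, E). Edges now: 1
Op 2: add_edge(B, C). Edges now: 2
Op 3: add_edge(C, G). Edges now: 3
Op 4: add_edge(C, A). Edges now: 4
Op 5: add_edge(D, C). Edges now: 5
Op 6: add_edge(C, G) (duplicate, no change). Edges now: 5
Compute levels (Kahn BFS):
  sources (in-degree 0): B, D, F
  process B: level=0
    B->C: in-degree(C)=1, level(C)>=1
  process D: level=0
    D->C: in-degree(C)=0, level(C)=1, enqueue
  process F: level=0
    F->E: in-degree(E)=0, level(E)=1, enqueue
  process C: level=1
    C->A: in-degree(A)=0, level(A)=2, enqueue
    C->G: in-degree(G)=0, level(G)=2, enqueue
  process E: level=1
  process A: level=2
  process G: level=2
All levels: A:2, B:0, C:1, D:0, E:1, F:0, G:2
level(A) = 2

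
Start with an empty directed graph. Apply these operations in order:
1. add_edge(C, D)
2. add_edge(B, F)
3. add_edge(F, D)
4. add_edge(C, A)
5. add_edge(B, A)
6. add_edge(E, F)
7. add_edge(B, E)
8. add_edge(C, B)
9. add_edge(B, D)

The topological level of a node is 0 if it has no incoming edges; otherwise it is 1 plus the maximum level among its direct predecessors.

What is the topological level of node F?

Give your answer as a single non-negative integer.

Answer: 3

Derivation:
Op 1: add_edge(C, D). Edges now: 1
Op 2: add_edge(B, F). Edges now: 2
Op 3: add_edge(F, D). Edges now: 3
Op 4: add_edge(C, A). Edges now: 4
Op 5: add_edge(B, A). Edges now: 5
Op 6: add_edge(E, F). Edges now: 6
Op 7: add_edge(B, E). Edges now: 7
Op 8: add_edge(C, B). Edges now: 8
Op 9: add_edge(B, D). Edges now: 9
Compute levels (Kahn BFS):
  sources (in-degree 0): C
  process C: level=0
    C->A: in-degree(A)=1, level(A)>=1
    C->B: in-degree(B)=0, level(B)=1, enqueue
    C->D: in-degree(D)=2, level(D)>=1
  process B: level=1
    B->A: in-degree(A)=0, level(A)=2, enqueue
    B->D: in-degree(D)=1, level(D)>=2
    B->E: in-degree(E)=0, level(E)=2, enqueue
    B->F: in-degree(F)=1, level(F)>=2
  process A: level=2
  process E: level=2
    E->F: in-degree(F)=0, level(F)=3, enqueue
  process F: level=3
    F->D: in-degree(D)=0, level(D)=4, enqueue
  process D: level=4
All levels: A:2, B:1, C:0, D:4, E:2, F:3
level(F) = 3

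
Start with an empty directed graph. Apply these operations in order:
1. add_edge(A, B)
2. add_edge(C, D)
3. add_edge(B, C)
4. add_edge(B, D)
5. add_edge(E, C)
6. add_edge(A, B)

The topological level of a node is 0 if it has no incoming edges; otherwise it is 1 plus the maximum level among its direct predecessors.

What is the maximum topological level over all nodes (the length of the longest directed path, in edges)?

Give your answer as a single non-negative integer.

Answer: 3

Derivation:
Op 1: add_edge(A, B). Edges now: 1
Op 2: add_edge(C, D). Edges now: 2
Op 3: add_edge(B, C). Edges now: 3
Op 4: add_edge(B, D). Edges now: 4
Op 5: add_edge(E, C). Edges now: 5
Op 6: add_edge(A, B) (duplicate, no change). Edges now: 5
Compute levels (Kahn BFS):
  sources (in-degree 0): A, E
  process A: level=0
    A->B: in-degree(B)=0, level(B)=1, enqueue
  process E: level=0
    E->C: in-degree(C)=1, level(C)>=1
  process B: level=1
    B->C: in-degree(C)=0, level(C)=2, enqueue
    B->D: in-degree(D)=1, level(D)>=2
  process C: level=2
    C->D: in-degree(D)=0, level(D)=3, enqueue
  process D: level=3
All levels: A:0, B:1, C:2, D:3, E:0
max level = 3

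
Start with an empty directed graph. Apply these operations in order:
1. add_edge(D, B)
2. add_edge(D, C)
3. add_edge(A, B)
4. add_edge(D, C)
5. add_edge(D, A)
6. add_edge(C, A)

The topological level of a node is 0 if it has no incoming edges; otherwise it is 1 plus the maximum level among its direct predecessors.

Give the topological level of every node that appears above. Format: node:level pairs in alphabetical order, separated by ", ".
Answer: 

Answer: A:2, B:3, C:1, D:0

Derivation:
Op 1: add_edge(D, B). Edges now: 1
Op 2: add_edge(D, C). Edges now: 2
Op 3: add_edge(A, B). Edges now: 3
Op 4: add_edge(D, C) (duplicate, no change). Edges now: 3
Op 5: add_edge(D, A). Edges now: 4
Op 6: add_edge(C, A). Edges now: 5
Compute levels (Kahn BFS):
  sources (in-degree 0): D
  process D: level=0
    D->A: in-degree(A)=1, level(A)>=1
    D->B: in-degree(B)=1, level(B)>=1
    D->C: in-degree(C)=0, level(C)=1, enqueue
  process C: level=1
    C->A: in-degree(A)=0, level(A)=2, enqueue
  process A: level=2
    A->B: in-degree(B)=0, level(B)=3, enqueue
  process B: level=3
All levels: A:2, B:3, C:1, D:0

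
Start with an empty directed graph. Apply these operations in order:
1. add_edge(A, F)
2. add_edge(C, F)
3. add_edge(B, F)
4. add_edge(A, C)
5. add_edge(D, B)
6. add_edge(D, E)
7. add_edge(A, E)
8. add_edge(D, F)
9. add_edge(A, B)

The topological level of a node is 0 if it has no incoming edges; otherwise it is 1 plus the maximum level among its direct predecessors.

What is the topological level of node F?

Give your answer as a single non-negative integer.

Op 1: add_edge(A, F). Edges now: 1
Op 2: add_edge(C, F). Edges now: 2
Op 3: add_edge(B, F). Edges now: 3
Op 4: add_edge(A, C). Edges now: 4
Op 5: add_edge(D, B). Edges now: 5
Op 6: add_edge(D, E). Edges now: 6
Op 7: add_edge(A, E). Edges now: 7
Op 8: add_edge(D, F). Edges now: 8
Op 9: add_edge(A, B). Edges now: 9
Compute levels (Kahn BFS):
  sources (in-degree 0): A, D
  process A: level=0
    A->B: in-degree(B)=1, level(B)>=1
    A->C: in-degree(C)=0, level(C)=1, enqueue
    A->E: in-degree(E)=1, level(E)>=1
    A->F: in-degree(F)=3, level(F)>=1
  process D: level=0
    D->B: in-degree(B)=0, level(B)=1, enqueue
    D->E: in-degree(E)=0, level(E)=1, enqueue
    D->F: in-degree(F)=2, level(F)>=1
  process C: level=1
    C->F: in-degree(F)=1, level(F)>=2
  process B: level=1
    B->F: in-degree(F)=0, level(F)=2, enqueue
  process E: level=1
  process F: level=2
All levels: A:0, B:1, C:1, D:0, E:1, F:2
level(F) = 2

Answer: 2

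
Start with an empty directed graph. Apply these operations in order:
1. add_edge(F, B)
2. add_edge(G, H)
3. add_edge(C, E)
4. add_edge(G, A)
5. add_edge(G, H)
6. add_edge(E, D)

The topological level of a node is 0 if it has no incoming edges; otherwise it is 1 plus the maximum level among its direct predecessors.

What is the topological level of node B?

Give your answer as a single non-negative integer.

Answer: 1

Derivation:
Op 1: add_edge(F, B). Edges now: 1
Op 2: add_edge(G, H). Edges now: 2
Op 3: add_edge(C, E). Edges now: 3
Op 4: add_edge(G, A). Edges now: 4
Op 5: add_edge(G, H) (duplicate, no change). Edges now: 4
Op 6: add_edge(E, D). Edges now: 5
Compute levels (Kahn BFS):
  sources (in-degree 0): C, F, G
  process C: level=0
    C->E: in-degree(E)=0, level(E)=1, enqueue
  process F: level=0
    F->B: in-degree(B)=0, level(B)=1, enqueue
  process G: level=0
    G->A: in-degree(A)=0, level(A)=1, enqueue
    G->H: in-degree(H)=0, level(H)=1, enqueue
  process E: level=1
    E->D: in-degree(D)=0, level(D)=2, enqueue
  process B: level=1
  process A: level=1
  process H: level=1
  process D: level=2
All levels: A:1, B:1, C:0, D:2, E:1, F:0, G:0, H:1
level(B) = 1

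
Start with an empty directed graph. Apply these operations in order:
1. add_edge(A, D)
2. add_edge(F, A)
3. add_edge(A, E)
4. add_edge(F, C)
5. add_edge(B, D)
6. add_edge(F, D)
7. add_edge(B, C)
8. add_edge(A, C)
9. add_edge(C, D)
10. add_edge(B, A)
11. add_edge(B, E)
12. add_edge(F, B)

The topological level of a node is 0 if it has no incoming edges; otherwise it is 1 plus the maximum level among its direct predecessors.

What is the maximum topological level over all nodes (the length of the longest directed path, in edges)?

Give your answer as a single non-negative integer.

Op 1: add_edge(A, D). Edges now: 1
Op 2: add_edge(F, A). Edges now: 2
Op 3: add_edge(A, E). Edges now: 3
Op 4: add_edge(F, C). Edges now: 4
Op 5: add_edge(B, D). Edges now: 5
Op 6: add_edge(F, D). Edges now: 6
Op 7: add_edge(B, C). Edges now: 7
Op 8: add_edge(A, C). Edges now: 8
Op 9: add_edge(C, D). Edges now: 9
Op 10: add_edge(B, A). Edges now: 10
Op 11: add_edge(B, E). Edges now: 11
Op 12: add_edge(F, B). Edges now: 12
Compute levels (Kahn BFS):
  sources (in-degree 0): F
  process F: level=0
    F->A: in-degree(A)=1, level(A)>=1
    F->B: in-degree(B)=0, level(B)=1, enqueue
    F->C: in-degree(C)=2, level(C)>=1
    F->D: in-degree(D)=3, level(D)>=1
  process B: level=1
    B->A: in-degree(A)=0, level(A)=2, enqueue
    B->C: in-degree(C)=1, level(C)>=2
    B->D: in-degree(D)=2, level(D)>=2
    B->E: in-degree(E)=1, level(E)>=2
  process A: level=2
    A->C: in-degree(C)=0, level(C)=3, enqueue
    A->D: in-degree(D)=1, level(D)>=3
    A->E: in-degree(E)=0, level(E)=3, enqueue
  process C: level=3
    C->D: in-degree(D)=0, level(D)=4, enqueue
  process E: level=3
  process D: level=4
All levels: A:2, B:1, C:3, D:4, E:3, F:0
max level = 4

Answer: 4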